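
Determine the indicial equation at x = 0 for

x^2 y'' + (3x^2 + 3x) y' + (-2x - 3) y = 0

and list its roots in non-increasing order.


Divide by x^2 to reach normal form y'' + P_1(x) y' + P_2(x) y = 0 with P_1(x) = 3 + 3/x and P_2(x) = -2/x - 3/x^2.
x = 0 is a singular point because the y'-coefficient 3 + 3/x has a pole at x = 0 and the y-coefficient -2/x - 3/x^2 has a pole at x = 0.
It is a regular singular point because x P_1(x) = p(x) = 3x + 3 and x^2 P_2(x) = q(x) = -2x - 3 are polynomials, hence analytic at x = 0.
p(0) = 3,  q(0) = -3.
Indicial equation: r(r-1) + p(0) r + q(0) = 0, i.e. r^2 + (p(0) - 1) r + q(0) = 0, i.e. r^2 + 2 r - 3 = 0.
Discriminant: (2)^2 - 4(-3) = 16, so r = (-2 ± 4)/2.
Solving: r_1 = 1, r_2 = -3.

indicial: r^2 + 2 r - 3 = 0; roots r_1 = 1, r_2 = -3


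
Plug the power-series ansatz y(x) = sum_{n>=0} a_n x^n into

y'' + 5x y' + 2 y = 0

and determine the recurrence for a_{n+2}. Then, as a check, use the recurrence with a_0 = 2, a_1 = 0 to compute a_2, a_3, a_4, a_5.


Substitute y = sum_n a_n x^n.
y''(x) has coefficient (n+2)(n+1) a_{n+2} at x^n;
5 x y'(x) has coefficient 5 n a_n at x^n (shift);
2 y(x) has coefficient 2 a_n at x^n.
Matching x^n: (n+2)(n+1) a_{n+2} + (5n + 2) a_n = 0.
Thus a_{n+2} = (-5n - 2) / ((n+1)(n+2)) * a_n.

Check with a_0 = 2, a_1 = 0 (apply the recurrence for n = 0, 1, 2, 3): a_0 = 2, a_1 = 0, a_2 = -2, a_3 = 0, a_4 = 2, a_5 = 0.

a_(n+2) = (-5n - 2) / ((n+1)(n+2)) * a_n; check: a_0 = 2, a_1 = 0, a_2 = -2, a_3 = 0, a_4 = 2, a_5 = 0


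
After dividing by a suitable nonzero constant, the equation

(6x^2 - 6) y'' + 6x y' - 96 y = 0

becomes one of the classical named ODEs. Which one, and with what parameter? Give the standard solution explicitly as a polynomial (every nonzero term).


All three coefficients share the factor -6; dividing through by -6 gives  (1 - x^2) y'' - x y' + 16 y = 0.
This matches the Chebyshev equation (1 - x^2) y'' - x y' + n^2 y = 0 (note the -x y' term, not -2x y') with n^2 = 16, so n = 4; the polynomial solution is T_4(x).
With y = sum_k a_k x^k, matching x^k gives (k+2)(k+1) a_{k+2} = (k^2 - n^2) a_k = (k - 4)(k + 4) a_k. The right side vanishes at k = 4, so the series with the parity of 4 terminates at degree 4.
Standard normalization: leading coefficient of T_n is 2^(n-1), so a_4 = 2^3 = 8. Work downward with a_k = (k+1)(k+2) a_{k+2} / ((k - 4)(k + 4)):
  a_2 = (3)(4)(8) / ((2 - 4)(2 + 4)) = 96/(-12) = -8
  a_0 = (1)(2)(-8) / ((0 - 4)(0 + 4)) = -16/(-16) = 1
Hence T_4(x) = 8 x^4 - 8 x^2 + 1.

T_4(x); series = 8 x^4 - 8 x^2 + 1


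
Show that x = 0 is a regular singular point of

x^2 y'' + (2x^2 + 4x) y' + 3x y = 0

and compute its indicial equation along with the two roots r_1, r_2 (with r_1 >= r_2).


Divide by x^2 to reach normal form y'' + P_1(x) y' + P_2(x) y = 0 with P_1(x) = 2 + 4/x and P_2(x) = 3/x.
x = 0 is a singular point because the y'-coefficient 2 + 4/x has a pole at x = 0 and the y-coefficient 3/x has a pole at x = 0.
It is a regular singular point because x P_1(x) = p(x) = 2x + 4 and x^2 P_2(x) = q(x) = 3x are polynomials, hence analytic at x = 0.
p(0) = 4,  q(0) = 0.
Indicial equation: r(r-1) + p(0) r + q(0) = 0, i.e. r^2 + (p(0) - 1) r + q(0) = 0, i.e. r^2 + 3 r = 0.
Discriminant: (3)^2 - 4(0) = 9, so r = (-3 ± 3)/2.
Solving: r_1 = 0, r_2 = -3.

indicial: r^2 + 3 r = 0; roots r_1 = 0, r_2 = -3


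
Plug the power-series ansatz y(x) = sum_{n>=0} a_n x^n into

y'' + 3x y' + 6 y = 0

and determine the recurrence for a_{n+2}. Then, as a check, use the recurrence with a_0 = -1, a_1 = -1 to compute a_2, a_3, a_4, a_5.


Substitute y = sum_n a_n x^n.
y''(x) has coefficient (n+2)(n+1) a_{n+2} at x^n;
3 x y'(x) has coefficient 3 n a_n at x^n (shift);
6 y(x) has coefficient 6 a_n at x^n.
Matching x^n: (n+2)(n+1) a_{n+2} + (3n + 6) a_n = 0.
Thus a_{n+2} = (-3n - 6) / ((n+1)(n+2)) * a_n.

Check with a_0 = -1, a_1 = -1 (apply the recurrence for n = 0, 1, 2, 3): a_0 = -1, a_1 = -1, a_2 = 3, a_3 = 3/2, a_4 = -3, a_5 = -9/8.

a_(n+2) = (-3n - 6) / ((n+1)(n+2)) * a_n; check: a_0 = -1, a_1 = -1, a_2 = 3, a_3 = 3/2, a_4 = -3, a_5 = -9/8


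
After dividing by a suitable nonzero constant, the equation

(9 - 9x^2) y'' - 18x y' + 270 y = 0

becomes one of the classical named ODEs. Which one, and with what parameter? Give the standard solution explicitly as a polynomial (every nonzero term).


All three coefficients share the factor 9; dividing through by 9 gives  (1 - x^2) y'' - 2x y' + 30 y = 0.
This matches the Legendre equation (1 - x^2) y'' - 2x y' + n(n+1) y = 0 (note the -2x y' term) with n(n+1) = 30, so n = 5; the polynomial solution is P_5(x).
With y = sum_k a_k x^k, matching x^k gives (k+2)(k+1) a_{k+2} = [k(k+1) - n(n+1)] a_k = (k - 5)(k + 6) a_k. The right side vanishes at k = 5, so the series with the parity of 5 terminates at degree 5.
Standard normalization (P_n(1) = 1): leading coefficient (2n)!/(2^n (n!)^2) = 3628800/(32*14400) = 63/8, so a_5 = 63/8. Work downward with a_k = (k+1)(k+2) a_{k+2} / ((k - 5)(k + 6)):
  a_3 = (4)(5)(63/8) / ((3 - 5)(3 + 6)) = (315/2)/(-18) = -35/4
  a_1 = (2)(3)(-35/4) / ((1 - 5)(1 + 6)) = (-105/2)/(-28) = 15/8
Hence P_5(x) = 63 x^5/8 - 35 x^3/4 + 15 x/8.

P_5(x); series = 63 x^5/8 - 35 x^3/4 + 15 x/8


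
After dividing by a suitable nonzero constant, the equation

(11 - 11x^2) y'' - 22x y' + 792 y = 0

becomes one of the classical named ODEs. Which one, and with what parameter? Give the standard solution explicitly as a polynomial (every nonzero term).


All three coefficients share the factor 11; dividing through by 11 gives  (1 - x^2) y'' - 2x y' + 72 y = 0.
This matches the Legendre equation (1 - x^2) y'' - 2x y' + n(n+1) y = 0 (note the -2x y' term) with n(n+1) = 72, so n = 8; the polynomial solution is P_8(x).
With y = sum_k a_k x^k, matching x^k gives (k+2)(k+1) a_{k+2} = [k(k+1) - n(n+1)] a_k = (k - 8)(k + 9) a_k. The right side vanishes at k = 8, so the series with the parity of 8 terminates at degree 8.
Standard normalization (P_n(1) = 1): leading coefficient (2n)!/(2^n (n!)^2) = 20922789888000/(256*1625702400) = 6435/128, so a_8 = 6435/128. Work downward with a_k = (k+1)(k+2) a_{k+2} / ((k - 8)(k + 9)):
  a_6 = (7)(8)(6435/128) / ((6 - 8)(6 + 9)) = (45045/16)/(-30) = -3003/32
  a_4 = (5)(6)(-3003/32) / ((4 - 8)(4 + 9)) = (-45045/16)/(-52) = 3465/64
  a_2 = (3)(4)(3465/64) / ((2 - 8)(2 + 9)) = (10395/16)/(-66) = -315/32
  a_0 = (1)(2)(-315/32) / ((0 - 8)(0 + 9)) = (-315/16)/(-72) = 35/128
Hence P_8(x) = 6435 x^8/128 - 3003 x^6/32 + 3465 x^4/64 - 315 x^2/32 + 35/128.

P_8(x); series = 6435 x^8/128 - 3003 x^6/32 + 3465 x^4/64 - 315 x^2/32 + 35/128


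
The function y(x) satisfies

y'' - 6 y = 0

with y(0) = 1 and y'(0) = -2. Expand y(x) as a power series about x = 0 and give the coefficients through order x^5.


Ansatz: y(x) = sum_{n>=0} a_n x^n, so y'(x) = sum_{n>=1} n a_n x^(n-1) and y''(x) = sum_{n>=2} n(n-1) a_n x^(n-2).
Substitute into P(x) y'' + Q(x) y' + R(x) y = 0 with P(x) = 1, Q(x) = 0, R(x) = -6, and match powers of x.
Initial conditions: a_0 = 1, a_1 = -2.
Setting the coefficient of each power of x to zero and solving order by order (substituting the coefficients already found):
  x^0: 2 a_2 - 6 a_0 = 0  ->  2 a_2 = 6 a_0 = 6  ->  a_2 = 3
  x^1: 6 a_3 - 6 a_1 = 0  ->  6 a_3 = 6 a_1 = -12  ->  a_3 = -2
  x^2: 12 a_4 - 6 a_2 = 0  ->  12 a_4 = 6 a_2 = 18  ->  a_4 = 3/2
  x^3: 20 a_5 - 6 a_3 = 0  ->  20 a_5 = 6 a_3 = -12  ->  a_5 = -3/5
Truncated series: y(x) = 1 - 2 x + 3 x^2 - 2 x^3 + (3/2) x^4 - (3/5) x^5 + O(x^6).

a_0 = 1; a_1 = -2; a_2 = 3; a_3 = -2; a_4 = 3/2; a_5 = -3/5


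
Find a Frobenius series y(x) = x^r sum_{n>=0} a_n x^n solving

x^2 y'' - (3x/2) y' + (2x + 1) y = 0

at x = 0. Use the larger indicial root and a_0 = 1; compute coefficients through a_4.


Write in Frobenius form y'' + (p(x)/x) y' + (q(x)/x^2) y = 0:
  p(x) = -3/2,  q(x) = 2x + 1.
Indicial equation: r(r-1) + (-3/2) r + (1) = 0 -> roots r_1 = 2, r_2 = 1/2.
Take r = r_1 = 2. Let y(x) = x^r sum_{n>=0} a_n x^n with a_0 = 1.
Substitute y = x^r sum a_n x^n and match x^{r+n}. The recurrence is
  D(n) a_n + 2 a_{n-1} = 0,  where D(n) = (r+n)(r+n-1) + (-3/2)(r+n) + (1).
  a_n = -2 / D(n) * a_{n-1}.
Since the indicial polynomial factors as (r - r_1)(r - r_2), D(n) = (r_1 + n - r_1)(r_1 + n - r_2) = n(n + 3/2).
Evaluating step by step (a_0 = 1):
  n = 1: D(1) = 1(1 + 3/2) = 5/2; numerator = -2(1) = -2; a_1 = (-2)/(5/2) = -4/5
  n = 2: D(2) = 2(2 + 3/2) = 7; numerator = -2(-4/5) = 8/5; a_2 = (8/5)/(7) = 8/35
  n = 3: D(3) = 3(3 + 3/2) = 27/2; numerator = -2(8/35) = -16/35; a_3 = (-16/35)/(27/2) = -32/945
  n = 4: D(4) = 4(4 + 3/2) = 22; numerator = -2(-32/945) = 64/945; a_4 = (64/945)/(22) = 32/10395

r = 2; a_0 = 1; a_1 = -4/5; a_2 = 8/35; a_3 = -32/945; a_4 = 32/10395


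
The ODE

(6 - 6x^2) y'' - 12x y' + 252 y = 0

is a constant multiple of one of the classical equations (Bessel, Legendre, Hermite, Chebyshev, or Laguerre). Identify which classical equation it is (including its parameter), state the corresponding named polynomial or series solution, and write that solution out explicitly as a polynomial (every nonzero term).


All three coefficients share the factor 6; dividing through by 6 gives  (1 - x^2) y'' - 2x y' + 42 y = 0.
This matches the Legendre equation (1 - x^2) y'' - 2x y' + n(n+1) y = 0 (note the -2x y' term) with n(n+1) = 42, so n = 6; the polynomial solution is P_6(x).
With y = sum_k a_k x^k, matching x^k gives (k+2)(k+1) a_{k+2} = [k(k+1) - n(n+1)] a_k = (k - 6)(k + 7) a_k. The right side vanishes at k = 6, so the series with the parity of 6 terminates at degree 6.
Standard normalization (P_n(1) = 1): leading coefficient (2n)!/(2^n (n!)^2) = 479001600/(64*518400) = 231/16, so a_6 = 231/16. Work downward with a_k = (k+1)(k+2) a_{k+2} / ((k - 6)(k + 7)):
  a_4 = (5)(6)(231/16) / ((4 - 6)(4 + 7)) = (3465/8)/(-22) = -315/16
  a_2 = (3)(4)(-315/16) / ((2 - 6)(2 + 7)) = (-945/4)/(-36) = 105/16
  a_0 = (1)(2)(105/16) / ((0 - 6)(0 + 7)) = (105/8)/(-42) = -5/16
Hence P_6(x) = 231 x^6/16 - 315 x^4/16 + 105 x^2/16 - 5/16.

P_6(x); series = 231 x^6/16 - 315 x^4/16 + 105 x^2/16 - 5/16


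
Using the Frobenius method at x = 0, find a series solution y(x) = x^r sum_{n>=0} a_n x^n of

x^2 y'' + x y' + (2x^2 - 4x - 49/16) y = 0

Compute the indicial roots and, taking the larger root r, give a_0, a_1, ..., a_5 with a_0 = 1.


Write in Frobenius form y'' + (p(x)/x) y' + (q(x)/x^2) y = 0:
  p(x) = 1,  q(x) = 2x^2 - 4x - 49/16.
Indicial equation: r(r-1) + (1) r + (-49/16) = 0 -> roots r_1 = 7/4, r_2 = -7/4.
Take r = r_1 = 7/4. Let y(x) = x^r sum_{n>=0} a_n x^n with a_0 = 1.
Substitute y = x^r sum a_n x^n and match x^{r+n}. The recurrence is
  D(n) a_n - 4 a_{n-1} + 2 a_{n-2} = 0,  where D(n) = (r+n)(r+n-1) + (1)(r+n) + (-49/16).
  a_n = [4 a_{n-1} - 2 a_{n-2}] / D(n).
Since the indicial polynomial factors as (r - r_1)(r - r_2), D(n) = (r_1 + n - r_1)(r_1 + n - r_2) = n(n + 7/2).
Evaluating step by step (a_0 = 1):
  n = 1: D(1) = 1(1 + 7/2) = 9/2; numerator = 4(1) = 4; a_1 = (4)/(9/2) = 8/9
  n = 2: D(2) = 2(2 + 7/2) = 11; numerator = 4(8/9) - 2(1) = 14/9; a_2 = (14/9)/(11) = 14/99
  n = 3: D(3) = 3(3 + 7/2) = 39/2; numerator = 4(14/99) - 2(8/9) = -40/33; a_3 = (-40/33)/(39/2) = -80/1287
  n = 4: D(4) = 4(4 + 7/2) = 30; numerator = 4(-80/1287) - 2(14/99) = -76/143; a_4 = (-76/143)/(30) = -38/2145
  n = 5: D(5) = 5(5 + 7/2) = 85/2; numerator = 4(-38/2145) - 2(-80/1287) = 344/6435; a_5 = (344/6435)/(85/2) = 688/546975

r = 7/4; a_0 = 1; a_1 = 8/9; a_2 = 14/99; a_3 = -80/1287; a_4 = -38/2145; a_5 = 688/546975


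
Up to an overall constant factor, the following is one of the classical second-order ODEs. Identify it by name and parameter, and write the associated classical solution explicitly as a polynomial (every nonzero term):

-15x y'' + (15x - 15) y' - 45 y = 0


All three coefficients share the factor -15; dividing through by -15 gives  x y'' + (1 - x) y' + 3 y = 0.
This matches the Laguerre equation x y'' + (1 - x) y' + n y = 0 with n = 3; the polynomial solution is L_3(x).
With y = sum_k a_k x^k, matching x^k gives (k+1)k a_{k+1} + (k+1) a_{k+1} - k a_k + n a_k = 0, i.e. (k+1)^2 a_{k+1} = (k - n) a_k = (k - 3) a_k. The right side vanishes at k = 3, so the series terminates at degree 3.
Standard normalization L_n(0) = 1 gives a_0 = 1. Work upward with a_{k+1} = (k - 3) a_k / (k+1)^2:
  a_1 = (0 - 3)(1) / 1^2 = -3/1 = -3
  a_2 = (1 - 3)(-3) / 2^2 = 6/4 = 3/2
  a_3 = (2 - 3)(3/2) / 3^2 = (-3/2)/9 = -1/6
Hence L_3(x) = -x^3/6 + 3 x^2/2 - 3 x + 1.

L_3(x); series = -x^3/6 + 3 x^2/2 - 3 x + 1


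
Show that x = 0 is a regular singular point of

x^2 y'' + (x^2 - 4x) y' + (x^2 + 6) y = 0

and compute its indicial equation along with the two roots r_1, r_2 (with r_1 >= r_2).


Divide by x^2 to reach normal form y'' + P_1(x) y' + P_2(x) y = 0 with P_1(x) = 1 - 4/x and P_2(x) = 1 + 6/x^2.
x = 0 is a singular point because the y'-coefficient 1 - 4/x has a pole at x = 0 and the y-coefficient 1 + 6/x^2 has a pole at x = 0.
It is a regular singular point because x P_1(x) = p(x) = x - 4 and x^2 P_2(x) = q(x) = x^2 + 6 are polynomials, hence analytic at x = 0.
p(0) = -4,  q(0) = 6.
Indicial equation: r(r-1) + p(0) r + q(0) = 0, i.e. r^2 + (p(0) - 1) r + q(0) = 0, i.e. r^2 - 5 r + 6 = 0.
Discriminant: (-5)^2 - 4(6) = 1, so r = (5 ± 1)/2.
Solving: r_1 = 3, r_2 = 2.

indicial: r^2 - 5 r + 6 = 0; roots r_1 = 3, r_2 = 2


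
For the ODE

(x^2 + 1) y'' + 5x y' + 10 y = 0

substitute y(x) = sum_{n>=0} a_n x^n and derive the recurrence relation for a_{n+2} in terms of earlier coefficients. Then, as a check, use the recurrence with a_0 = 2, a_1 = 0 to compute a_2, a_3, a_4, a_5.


Substitute y = sum_n a_n x^n.
(1 + 1 x^2) y'' contributes (n+2)(n+1) a_{n+2} + n(n-1) a_n at x^n.
5 x y'(x) contributes 5 n a_n at x^n.
10 y(x) contributes 10 a_n at x^n.
Matching x^n: (n+2)(n+1) a_{n+2} + (n(n-1) + 5 n + 10) a_n = 0.
Thus a_{n+2} = (-n(n-1) - 5 n - 10) / ((n+1)(n+2)) * a_n.

Check with a_0 = 2, a_1 = 0 (apply the recurrence for n = 0, 1, 2, 3): a_0 = 2, a_1 = 0, a_2 = -10, a_3 = 0, a_4 = 55/3, a_5 = 0.

a_(n+2) = (-n(n-1) - 5 n - 10) / ((n+1)(n+2)) * a_n; check: a_0 = 2, a_1 = 0, a_2 = -10, a_3 = 0, a_4 = 55/3, a_5 = 0


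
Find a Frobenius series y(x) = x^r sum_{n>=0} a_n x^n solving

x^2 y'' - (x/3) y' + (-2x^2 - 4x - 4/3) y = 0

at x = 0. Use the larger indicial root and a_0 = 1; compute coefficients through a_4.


Write in Frobenius form y'' + (p(x)/x) y' + (q(x)/x^2) y = 0:
  p(x) = -1/3,  q(x) = -2x^2 - 4x - 4/3.
Indicial equation: r(r-1) + (-1/3) r + (-4/3) = 0 -> roots r_1 = 2, r_2 = -2/3.
Take r = r_1 = 2. Let y(x) = x^r sum_{n>=0} a_n x^n with a_0 = 1.
Substitute y = x^r sum a_n x^n and match x^{r+n}. The recurrence is
  D(n) a_n - 4 a_{n-1} - 2 a_{n-2} = 0,  where D(n) = (r+n)(r+n-1) + (-1/3)(r+n) + (-4/3).
  a_n = [4 a_{n-1} + 2 a_{n-2}] / D(n).
Since the indicial polynomial factors as (r - r_1)(r - r_2), D(n) = (r_1 + n - r_1)(r_1 + n - r_2) = n(n + 8/3).
Evaluating step by step (a_0 = 1):
  n = 1: D(1) = 1(1 + 8/3) = 11/3; numerator = 4(1) = 4; a_1 = (4)/(11/3) = 12/11
  n = 2: D(2) = 2(2 + 8/3) = 28/3; numerator = 4(12/11) + 2(1) = 70/11; a_2 = (70/11)/(28/3) = 15/22
  n = 3: D(3) = 3(3 + 8/3) = 17; numerator = 4(15/22) + 2(12/11) = 54/11; a_3 = (54/11)/(17) = 54/187
  n = 4: D(4) = 4(4 + 8/3) = 80/3; numerator = 4(54/187) + 2(15/22) = 471/187; a_4 = (471/187)/(80/3) = 1413/14960

r = 2; a_0 = 1; a_1 = 12/11; a_2 = 15/22; a_3 = 54/187; a_4 = 1413/14960


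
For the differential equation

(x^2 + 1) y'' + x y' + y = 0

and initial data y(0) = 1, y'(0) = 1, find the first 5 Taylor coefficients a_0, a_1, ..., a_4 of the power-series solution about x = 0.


Ansatz: y(x) = sum_{n>=0} a_n x^n, so y'(x) = sum_{n>=1} n a_n x^(n-1) and y''(x) = sum_{n>=2} n(n-1) a_n x^(n-2).
Substitute into P(x) y'' + Q(x) y' + R(x) y = 0 with P(x) = x^2 + 1, Q(x) = x, R(x) = 1, and match powers of x.
Initial conditions: a_0 = 1, a_1 = 1.
Setting the coefficient of each power of x to zero and solving order by order (substituting the coefficients already found):
  x^0: 2 a_2 + a_0 = 0  ->  2 a_2 = -a_0 = -1  ->  a_2 = -1/2
  x^1: 6 a_3 + 2 a_1 = 0  ->  6 a_3 = -2 a_1 = -2  ->  a_3 = -1/3
  x^2: 12 a_4 + 5 a_2 = 0  ->  12 a_4 = -5 a_2 = 5/2  ->  a_4 = 5/24
Truncated series: y(x) = 1 + x - (1/2) x^2 - (1/3) x^3 + (5/24) x^4 + O(x^5).

a_0 = 1; a_1 = 1; a_2 = -1/2; a_3 = -1/3; a_4 = 5/24


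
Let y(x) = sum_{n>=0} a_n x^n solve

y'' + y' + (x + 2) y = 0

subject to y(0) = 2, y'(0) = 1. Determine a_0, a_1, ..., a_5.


Ansatz: y(x) = sum_{n>=0} a_n x^n, so y'(x) = sum_{n>=1} n a_n x^(n-1) and y''(x) = sum_{n>=2} n(n-1) a_n x^(n-2).
Substitute into P(x) y'' + Q(x) y' + R(x) y = 0 with P(x) = 1, Q(x) = 1, R(x) = x + 2, and match powers of x.
Initial conditions: a_0 = 2, a_1 = 1.
Setting the coefficient of each power of x to zero and solving order by order (substituting the coefficients already found):
  x^0: 2 a_2 + a_1 + 2 a_0 = 0  ->  2 a_2 = -a_1 - 2 a_0 = -5  ->  a_2 = -5/2
  x^1: 6 a_3 + 2 a_2 + 2 a_1 + a_0 = 0  ->  6 a_3 = -2 a_2 - 2 a_1 - a_0 = 1  ->  a_3 = 1/6
  x^2: 12 a_4 + 3 a_3 + 2 a_2 + a_1 = 0  ->  12 a_4 = -3 a_3 - 2 a_2 - a_1 = 7/2  ->  a_4 = 7/24
  x^3: 20 a_5 + 4 a_4 + 2 a_3 + a_2 = 0  ->  20 a_5 = -4 a_4 - 2 a_3 - a_2 = 1  ->  a_5 = 1/20
Truncated series: y(x) = 2 + x - (5/2) x^2 + (1/6) x^3 + (7/24) x^4 + (1/20) x^5 + O(x^6).

a_0 = 2; a_1 = 1; a_2 = -5/2; a_3 = 1/6; a_4 = 7/24; a_5 = 1/20


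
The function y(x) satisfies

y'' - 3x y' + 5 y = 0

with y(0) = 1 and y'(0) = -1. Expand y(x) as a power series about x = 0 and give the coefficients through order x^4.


Ansatz: y(x) = sum_{n>=0} a_n x^n, so y'(x) = sum_{n>=1} n a_n x^(n-1) and y''(x) = sum_{n>=2} n(n-1) a_n x^(n-2).
Substitute into P(x) y'' + Q(x) y' + R(x) y = 0 with P(x) = 1, Q(x) = -3x, R(x) = 5, and match powers of x.
Initial conditions: a_0 = 1, a_1 = -1.
Setting the coefficient of each power of x to zero and solving order by order (substituting the coefficients already found):
  x^0: 2 a_2 + 5 a_0 = 0  ->  2 a_2 = -5 a_0 = -5  ->  a_2 = -5/2
  x^1: 6 a_3 + 2 a_1 = 0  ->  6 a_3 = -2 a_1 = 2  ->  a_3 = 1/3
  x^2: 12 a_4 - a_2 = 0  ->  12 a_4 = a_2 = -5/2  ->  a_4 = -5/24
Truncated series: y(x) = 1 - x - (5/2) x^2 + (1/3) x^3 - (5/24) x^4 + O(x^5).

a_0 = 1; a_1 = -1; a_2 = -5/2; a_3 = 1/3; a_4 = -5/24


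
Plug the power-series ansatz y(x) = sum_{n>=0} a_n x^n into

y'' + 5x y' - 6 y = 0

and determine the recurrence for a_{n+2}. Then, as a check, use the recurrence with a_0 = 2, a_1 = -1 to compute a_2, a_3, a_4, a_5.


Substitute y = sum_n a_n x^n.
y''(x) has coefficient (n+2)(n+1) a_{n+2} at x^n;
5 x y'(x) has coefficient 5 n a_n at x^n (shift);
-6 y(x) has coefficient -6 a_n at x^n.
Matching x^n: (n+2)(n+1) a_{n+2} + (5n - 6) a_n = 0.
Thus a_{n+2} = (-5n + 6) / ((n+1)(n+2)) * a_n.

Check with a_0 = 2, a_1 = -1 (apply the recurrence for n = 0, 1, 2, 3): a_0 = 2, a_1 = -1, a_2 = 6, a_3 = -1/6, a_4 = -2, a_5 = 3/40.

a_(n+2) = (-5n + 6) / ((n+1)(n+2)) * a_n; check: a_0 = 2, a_1 = -1, a_2 = 6, a_3 = -1/6, a_4 = -2, a_5 = 3/40


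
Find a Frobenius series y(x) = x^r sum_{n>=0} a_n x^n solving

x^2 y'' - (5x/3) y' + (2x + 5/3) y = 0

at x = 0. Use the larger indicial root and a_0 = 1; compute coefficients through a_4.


Write in Frobenius form y'' + (p(x)/x) y' + (q(x)/x^2) y = 0:
  p(x) = -5/3,  q(x) = 2x + 5/3.
Indicial equation: r(r-1) + (-5/3) r + (5/3) = 0 -> roots r_1 = 5/3, r_2 = 1.
Take r = r_1 = 5/3. Let y(x) = x^r sum_{n>=0} a_n x^n with a_0 = 1.
Substitute y = x^r sum a_n x^n and match x^{r+n}. The recurrence is
  D(n) a_n + 2 a_{n-1} = 0,  where D(n) = (r+n)(r+n-1) + (-5/3)(r+n) + (5/3).
  a_n = -2 / D(n) * a_{n-1}.
Since the indicial polynomial factors as (r - r_1)(r - r_2), D(n) = (r_1 + n - r_1)(r_1 + n - r_2) = n(n + 2/3).
Evaluating step by step (a_0 = 1):
  n = 1: D(1) = 1(1 + 2/3) = 5/3; numerator = -2(1) = -2; a_1 = (-2)/(5/3) = -6/5
  n = 2: D(2) = 2(2 + 2/3) = 16/3; numerator = -2(-6/5) = 12/5; a_2 = (12/5)/(16/3) = 9/20
  n = 3: D(3) = 3(3 + 2/3) = 11; numerator = -2(9/20) = -9/10; a_3 = (-9/10)/(11) = -9/110
  n = 4: D(4) = 4(4 + 2/3) = 56/3; numerator = -2(-9/110) = 9/55; a_4 = (9/55)/(56/3) = 27/3080

r = 5/3; a_0 = 1; a_1 = -6/5; a_2 = 9/20; a_3 = -9/110; a_4 = 27/3080


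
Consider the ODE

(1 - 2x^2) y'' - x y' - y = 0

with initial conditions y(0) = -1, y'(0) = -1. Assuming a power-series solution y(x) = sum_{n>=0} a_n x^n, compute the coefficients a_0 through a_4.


Ansatz: y(x) = sum_{n>=0} a_n x^n, so y'(x) = sum_{n>=1} n a_n x^(n-1) and y''(x) = sum_{n>=2} n(n-1) a_n x^(n-2).
Substitute into P(x) y'' + Q(x) y' + R(x) y = 0 with P(x) = 1 - 2x^2, Q(x) = -x, R(x) = -1, and match powers of x.
Initial conditions: a_0 = -1, a_1 = -1.
Setting the coefficient of each power of x to zero and solving order by order (substituting the coefficients already found):
  x^0: 2 a_2 - a_0 = 0  ->  2 a_2 = a_0 = -1  ->  a_2 = -1/2
  x^1: 6 a_3 - 2 a_1 = 0  ->  6 a_3 = 2 a_1 = -2  ->  a_3 = -1/3
  x^2: 12 a_4 - 7 a_2 = 0  ->  12 a_4 = 7 a_2 = -7/2  ->  a_4 = -7/24
Truncated series: y(x) = -1 - x - (1/2) x^2 - (1/3) x^3 - (7/24) x^4 + O(x^5).

a_0 = -1; a_1 = -1; a_2 = -1/2; a_3 = -1/3; a_4 = -7/24


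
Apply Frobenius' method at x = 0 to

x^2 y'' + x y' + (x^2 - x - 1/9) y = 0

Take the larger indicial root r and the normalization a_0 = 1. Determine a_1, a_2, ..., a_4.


Write in Frobenius form y'' + (p(x)/x) y' + (q(x)/x^2) y = 0:
  p(x) = 1,  q(x) = x^2 - x - 1/9.
Indicial equation: r(r-1) + (1) r + (-1/9) = 0 -> roots r_1 = 1/3, r_2 = -1/3.
Take r = r_1 = 1/3. Let y(x) = x^r sum_{n>=0} a_n x^n with a_0 = 1.
Substitute y = x^r sum a_n x^n and match x^{r+n}. The recurrence is
  D(n) a_n - 1 a_{n-1} + 1 a_{n-2} = 0,  where D(n) = (r+n)(r+n-1) + (1)(r+n) + (-1/9).
  a_n = [1 a_{n-1} - 1 a_{n-2}] / D(n).
Since the indicial polynomial factors as (r - r_1)(r - r_2), D(n) = (r_1 + n - r_1)(r_1 + n - r_2) = n(n + 2/3).
Evaluating step by step (a_0 = 1):
  n = 1: D(1) = 1(1 + 2/3) = 5/3; numerator = 1(1) = 1; a_1 = (1)/(5/3) = 3/5
  n = 2: D(2) = 2(2 + 2/3) = 16/3; numerator = 1(3/5) - 1(1) = -2/5; a_2 = (-2/5)/(16/3) = -3/40
  n = 3: D(3) = 3(3 + 2/3) = 11; numerator = 1(-3/40) - 1(3/5) = -27/40; a_3 = (-27/40)/(11) = -27/440
  n = 4: D(4) = 4(4 + 2/3) = 56/3; numerator = 1(-27/440) - 1(-3/40) = 3/220; a_4 = (3/220)/(56/3) = 9/12320

r = 1/3; a_0 = 1; a_1 = 3/5; a_2 = -3/40; a_3 = -27/440; a_4 = 9/12320


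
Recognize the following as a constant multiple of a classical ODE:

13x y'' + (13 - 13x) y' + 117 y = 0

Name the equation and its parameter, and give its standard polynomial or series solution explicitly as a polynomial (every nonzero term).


All three coefficients share the factor 13; dividing through by 13 gives  x y'' + (1 - x) y' + 9 y = 0.
This matches the Laguerre equation x y'' + (1 - x) y' + n y = 0 with n = 9; the polynomial solution is L_9(x).
With y = sum_k a_k x^k, matching x^k gives (k+1)k a_{k+1} + (k+1) a_{k+1} - k a_k + n a_k = 0, i.e. (k+1)^2 a_{k+1} = (k - n) a_k = (k - 9) a_k. The right side vanishes at k = 9, so the series terminates at degree 9.
Standard normalization L_n(0) = 1 gives a_0 = 1. Work upward with a_{k+1} = (k - 9) a_k / (k+1)^2:
  a_1 = (0 - 9)(1) / 1^2 = -9/1 = -9
  a_2 = (1 - 9)(-9) / 2^2 = 72/4 = 18
  a_3 = (2 - 9)(18) / 3^2 = -126/9 = -14
  a_4 = (3 - 9)(-14) / 4^2 = 84/16 = 21/4
  a_5 = (4 - 9)(21/4) / 5^2 = (-105/4)/25 = -21/20
  a_6 = (5 - 9)(-21/20) / 6^2 = (21/5)/36 = 7/60
  a_7 = (6 - 9)(7/60) / 7^2 = (-7/20)/49 = -1/140
  a_8 = (7 - 9)(-1/140) / 8^2 = (1/70)/64 = 1/4480
  a_9 = (8 - 9)(1/4480) / 9^2 = (-1/4480)/81 = -1/362880
Hence L_9(x) = -x^9/362880 + x^8/4480 - x^7/140 + 7 x^6/60 - 21 x^5/20 + 21 x^4/4 - 14 x^3 + 18 x^2 - 9 x + 1.

L_9(x); series = -x^9/362880 + x^8/4480 - x^7/140 + 7 x^6/60 - 21 x^5/20 + 21 x^4/4 - 14 x^3 + 18 x^2 - 9 x + 1


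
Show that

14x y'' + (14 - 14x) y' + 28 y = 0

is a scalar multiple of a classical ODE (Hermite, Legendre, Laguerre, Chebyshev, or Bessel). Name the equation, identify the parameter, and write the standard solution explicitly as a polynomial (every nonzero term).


All three coefficients share the factor 14; dividing through by 14 gives  x y'' + (1 - x) y' + 2 y = 0.
This matches the Laguerre equation x y'' + (1 - x) y' + n y = 0 with n = 2; the polynomial solution is L_2(x).
With y = sum_k a_k x^k, matching x^k gives (k+1)k a_{k+1} + (k+1) a_{k+1} - k a_k + n a_k = 0, i.e. (k+1)^2 a_{k+1} = (k - n) a_k = (k - 2) a_k. The right side vanishes at k = 2, so the series terminates at degree 2.
Standard normalization L_n(0) = 1 gives a_0 = 1. Work upward with a_{k+1} = (k - 2) a_k / (k+1)^2:
  a_1 = (0 - 2)(1) / 1^2 = -2/1 = -2
  a_2 = (1 - 2)(-2) / 2^2 = 2/4 = 1/2
Hence L_2(x) = x^2/2 - 2 x + 1.

L_2(x); series = x^2/2 - 2 x + 1


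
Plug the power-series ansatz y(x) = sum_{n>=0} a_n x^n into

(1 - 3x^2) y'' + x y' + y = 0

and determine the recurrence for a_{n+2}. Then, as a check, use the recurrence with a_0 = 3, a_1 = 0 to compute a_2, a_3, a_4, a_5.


Substitute y = sum_n a_n x^n.
(1 - 3 x^2) y'' contributes (n+2)(n+1) a_{n+2} - 3 n(n-1) a_n at x^n.
x y'(x) contributes n a_n at x^n.
y(x) contributes 1 a_n at x^n.
Matching x^n: (n+2)(n+1) a_{n+2} + (-3 n(n-1) + n + 1) a_n = 0.
Thus a_{n+2} = (3 n(n-1) - n - 1) / ((n+1)(n+2)) * a_n.

Check with a_0 = 3, a_1 = 0 (apply the recurrence for n = 0, 1, 2, 3): a_0 = 3, a_1 = 0, a_2 = -3/2, a_3 = 0, a_4 = -3/8, a_5 = 0.

a_(n+2) = (3 n(n-1) - n - 1) / ((n+1)(n+2)) * a_n; check: a_0 = 3, a_1 = 0, a_2 = -3/2, a_3 = 0, a_4 = -3/8, a_5 = 0


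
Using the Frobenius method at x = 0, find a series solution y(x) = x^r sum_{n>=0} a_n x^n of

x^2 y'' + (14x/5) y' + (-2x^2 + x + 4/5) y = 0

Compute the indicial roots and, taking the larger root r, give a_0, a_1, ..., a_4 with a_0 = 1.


Write in Frobenius form y'' + (p(x)/x) y' + (q(x)/x^2) y = 0:
  p(x) = 14/5,  q(x) = -2x^2 + x + 4/5.
Indicial equation: r(r-1) + (14/5) r + (4/5) = 0 -> roots r_1 = -4/5, r_2 = -1.
Take r = r_1 = -4/5. Let y(x) = x^r sum_{n>=0} a_n x^n with a_0 = 1.
Substitute y = x^r sum a_n x^n and match x^{r+n}. The recurrence is
  D(n) a_n + 1 a_{n-1} - 2 a_{n-2} = 0,  where D(n) = (r+n)(r+n-1) + (14/5)(r+n) + (4/5).
  a_n = [-1 a_{n-1} + 2 a_{n-2}] / D(n).
Since the indicial polynomial factors as (r - r_1)(r - r_2), D(n) = (r_1 + n - r_1)(r_1 + n - r_2) = n(n + 1/5).
Evaluating step by step (a_0 = 1):
  n = 1: D(1) = 1(1 + 1/5) = 6/5; numerator = -1(1) = -1; a_1 = (-1)/(6/5) = -5/6
  n = 2: D(2) = 2(2 + 1/5) = 22/5; numerator = -1(-5/6) + 2(1) = 17/6; a_2 = (17/6)/(22/5) = 85/132
  n = 3: D(3) = 3(3 + 1/5) = 48/5; numerator = -1(85/132) + 2(-5/6) = -305/132; a_3 = (-305/132)/(48/5) = -1525/6336
  n = 4: D(4) = 4(4 + 1/5) = 84/5; numerator = -1(-1525/6336) + 2(85/132) = 9685/6336; a_4 = (9685/6336)/(84/5) = 48425/532224

r = -4/5; a_0 = 1; a_1 = -5/6; a_2 = 85/132; a_3 = -1525/6336; a_4 = 48425/532224


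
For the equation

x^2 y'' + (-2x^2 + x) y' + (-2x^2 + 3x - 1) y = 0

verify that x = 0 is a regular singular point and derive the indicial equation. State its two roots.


Divide by x^2 to reach normal form y'' + P_1(x) y' + P_2(x) y = 0 with P_1(x) = -2 + 1/x and P_2(x) = -2 + 3/x - 1/x^2.
x = 0 is a singular point because the y'-coefficient -2 + 1/x has a pole at x = 0 and the y-coefficient -2 + 3/x - 1/x^2 has a pole at x = 0.
It is a regular singular point because x P_1(x) = p(x) = 1 - 2x and x^2 P_2(x) = q(x) = -2x^2 + 3x - 1 are polynomials, hence analytic at x = 0.
p(0) = 1,  q(0) = -1.
Indicial equation: r(r-1) + p(0) r + q(0) = 0, i.e. r^2 + (p(0) - 1) r + q(0) = 0, i.e. r^2 - 1 = 0.
Discriminant: (0)^2 - 4(-1) = 4, so r = (0 ± 2)/2.
Solving: r_1 = 1, r_2 = -1.

indicial: r^2 - 1 = 0; roots r_1 = 1, r_2 = -1


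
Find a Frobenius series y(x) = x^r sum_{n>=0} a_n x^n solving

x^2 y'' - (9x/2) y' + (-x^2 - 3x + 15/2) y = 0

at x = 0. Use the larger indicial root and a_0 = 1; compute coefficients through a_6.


Write in Frobenius form y'' + (p(x)/x) y' + (q(x)/x^2) y = 0:
  p(x) = -9/2,  q(x) = -x^2 - 3x + 15/2.
Indicial equation: r(r-1) + (-9/2) r + (15/2) = 0 -> roots r_1 = 3, r_2 = 5/2.
Take r = r_1 = 3. Let y(x) = x^r sum_{n>=0} a_n x^n with a_0 = 1.
Substitute y = x^r sum a_n x^n and match x^{r+n}. The recurrence is
  D(n) a_n - 3 a_{n-1} - 1 a_{n-2} = 0,  where D(n) = (r+n)(r+n-1) + (-9/2)(r+n) + (15/2).
  a_n = [3 a_{n-1} + 1 a_{n-2}] / D(n).
Since the indicial polynomial factors as (r - r_1)(r - r_2), D(n) = (r_1 + n - r_1)(r_1 + n - r_2) = n(n + 1/2).
Evaluating step by step (a_0 = 1):
  n = 1: D(1) = 1(1 + 1/2) = 3/2; numerator = 3(1) = 3; a_1 = (3)/(3/2) = 2
  n = 2: D(2) = 2(2 + 1/2) = 5; numerator = 3(2) + 1(1) = 7; a_2 = (7)/(5) = 7/5
  n = 3: D(3) = 3(3 + 1/2) = 21/2; numerator = 3(7/5) + 1(2) = 31/5; a_3 = (31/5)/(21/2) = 62/105
  n = 4: D(4) = 4(4 + 1/2) = 18; numerator = 3(62/105) + 1(7/5) = 111/35; a_4 = (111/35)/(18) = 37/210
  n = 5: D(5) = 5(5 + 1/2) = 55/2; numerator = 3(37/210) + 1(62/105) = 47/42; a_5 = (47/42)/(55/2) = 47/1155
  n = 6: D(6) = 6(6 + 1/2) = 39; numerator = 3(47/1155) + 1(37/210) = 689/2310; a_6 = (689/2310)/(39) = 53/6930

r = 3; a_0 = 1; a_1 = 2; a_2 = 7/5; a_3 = 62/105; a_4 = 37/210; a_5 = 47/1155; a_6 = 53/6930


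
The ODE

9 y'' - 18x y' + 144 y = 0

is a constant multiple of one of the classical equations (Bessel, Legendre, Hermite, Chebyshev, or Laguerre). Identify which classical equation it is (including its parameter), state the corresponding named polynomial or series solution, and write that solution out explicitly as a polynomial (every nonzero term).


All three coefficients share the factor 9; dividing through by 9 gives  y'' - 2x y' + 16 y = 0.
This matches the Hermite equation y'' - 2x y' + 2n y = 0 with 2n = 16, so n = 8; the polynomial solution is H_8(x).
With y = sum_k a_k x^k, matching x^k gives (k+2)(k+1) a_{k+2} = 2(k - n) a_k = 2(k - 8) a_k. The right side vanishes at k = 8, so the series with the parity of 8 terminates at degree 8.
Standard normalization: leading coefficient of H_n is 2^n, so a_8 = 2^8 = 256. Work downward with a_k = (k+1)(k+2) a_{k+2} / (2(k - n)):
  a_6 = (7)(8)(256) / (2(6 - 8)) = 14336/(-4) = -3584
  a_4 = (5)(6)(-3584) / (2(4 - 8)) = -107520/(-8) = 13440
  a_2 = (3)(4)(13440) / (2(2 - 8)) = 161280/(-12) = -13440
  a_0 = (1)(2)(-13440) / (2(0 - 8)) = -26880/(-16) = 1680
Hence H_8(x) = 256 x^8 - 3584 x^6 + 13440 x^4 - 13440 x^2 + 1680.

H_8(x); series = 256 x^8 - 3584 x^6 + 13440 x^4 - 13440 x^2 + 1680


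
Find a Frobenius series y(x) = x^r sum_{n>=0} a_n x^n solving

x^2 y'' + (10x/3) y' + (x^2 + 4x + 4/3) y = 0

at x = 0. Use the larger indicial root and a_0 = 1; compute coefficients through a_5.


Write in Frobenius form y'' + (p(x)/x) y' + (q(x)/x^2) y = 0:
  p(x) = 10/3,  q(x) = x^2 + 4x + 4/3.
Indicial equation: r(r-1) + (10/3) r + (4/3) = 0 -> roots r_1 = -1, r_2 = -4/3.
Take r = r_1 = -1. Let y(x) = x^r sum_{n>=0} a_n x^n with a_0 = 1.
Substitute y = x^r sum a_n x^n and match x^{r+n}. The recurrence is
  D(n) a_n + 4 a_{n-1} + 1 a_{n-2} = 0,  where D(n) = (r+n)(r+n-1) + (10/3)(r+n) + (4/3).
  a_n = [-4 a_{n-1} - 1 a_{n-2}] / D(n).
Since the indicial polynomial factors as (r - r_1)(r - r_2), D(n) = (r_1 + n - r_1)(r_1 + n - r_2) = n(n + 1/3).
Evaluating step by step (a_0 = 1):
  n = 1: D(1) = 1(1 + 1/3) = 4/3; numerator = -4(1) = -4; a_1 = (-4)/(4/3) = -3
  n = 2: D(2) = 2(2 + 1/3) = 14/3; numerator = -4(-3) - 1(1) = 11; a_2 = (11)/(14/3) = 33/14
  n = 3: D(3) = 3(3 + 1/3) = 10; numerator = -4(33/14) - 1(-3) = -45/7; a_3 = (-45/7)/(10) = -9/14
  n = 4: D(4) = 4(4 + 1/3) = 52/3; numerator = -4(-9/14) - 1(33/14) = 3/14; a_4 = (3/14)/(52/3) = 9/728
  n = 5: D(5) = 5(5 + 1/3) = 80/3; numerator = -4(9/728) - 1(-9/14) = 54/91; a_5 = (54/91)/(80/3) = 81/3640

r = -1; a_0 = 1; a_1 = -3; a_2 = 33/14; a_3 = -9/14; a_4 = 9/728; a_5 = 81/3640


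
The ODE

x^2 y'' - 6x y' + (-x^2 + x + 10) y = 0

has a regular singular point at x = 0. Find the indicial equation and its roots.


Divide by x^2 to reach normal form y'' + P_1(x) y' + P_2(x) y = 0 with P_1(x) = -6/x and P_2(x) = -1 + 1/x + 10/x^2.
x = 0 is a singular point because the y'-coefficient -6/x has a pole at x = 0 and the y-coefficient -1 + 1/x + 10/x^2 has a pole at x = 0.
It is a regular singular point because x P_1(x) = p(x) = -6 and x^2 P_2(x) = q(x) = -x^2 + x + 10 are polynomials, hence analytic at x = 0.
p(0) = -6,  q(0) = 10.
Indicial equation: r(r-1) + p(0) r + q(0) = 0, i.e. r^2 + (p(0) - 1) r + q(0) = 0, i.e. r^2 - 7 r + 10 = 0.
Discriminant: (-7)^2 - 4(10) = 9, so r = (7 ± 3)/2.
Solving: r_1 = 5, r_2 = 2.

indicial: r^2 - 7 r + 10 = 0; roots r_1 = 5, r_2 = 2


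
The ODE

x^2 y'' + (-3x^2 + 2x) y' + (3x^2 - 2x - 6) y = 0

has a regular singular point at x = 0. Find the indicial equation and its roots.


Divide by x^2 to reach normal form y'' + P_1(x) y' + P_2(x) y = 0 with P_1(x) = -3 + 2/x and P_2(x) = 3 - 2/x - 6/x^2.
x = 0 is a singular point because the y'-coefficient -3 + 2/x has a pole at x = 0 and the y-coefficient 3 - 2/x - 6/x^2 has a pole at x = 0.
It is a regular singular point because x P_1(x) = p(x) = 2 - 3x and x^2 P_2(x) = q(x) = 3x^2 - 2x - 6 are polynomials, hence analytic at x = 0.
p(0) = 2,  q(0) = -6.
Indicial equation: r(r-1) + p(0) r + q(0) = 0, i.e. r^2 + (p(0) - 1) r + q(0) = 0, i.e. r^2 + 1 r - 6 = 0.
Discriminant: (1)^2 - 4(-6) = 25, so r = (-1 ± 5)/2.
Solving: r_1 = 2, r_2 = -3.

indicial: r^2 + 1 r - 6 = 0; roots r_1 = 2, r_2 = -3


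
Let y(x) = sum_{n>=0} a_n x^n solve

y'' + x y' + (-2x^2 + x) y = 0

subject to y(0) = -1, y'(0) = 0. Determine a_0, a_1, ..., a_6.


Ansatz: y(x) = sum_{n>=0} a_n x^n, so y'(x) = sum_{n>=1} n a_n x^(n-1) and y''(x) = sum_{n>=2} n(n-1) a_n x^(n-2).
Substitute into P(x) y'' + Q(x) y' + R(x) y = 0 with P(x) = 1, Q(x) = x, R(x) = -2x^2 + x, and match powers of x.
Initial conditions: a_0 = -1, a_1 = 0.
Setting the coefficient of each power of x to zero and solving order by order (substituting the coefficients already found):
  x^0: 2 a_2 = 0  ->  a_2 = 0
  x^1: 6 a_3 + a_1 + a_0 = 0  ->  6 a_3 = -a_1 - a_0 = 1  ->  a_3 = 1/6
  x^2: 12 a_4 + 2 a_2 + a_1 - 2 a_0 = 0  ->  12 a_4 = -2 a_2 - a_1 + 2 a_0 = -2  ->  a_4 = -1/6
  x^3: 20 a_5 + 3 a_3 + a_2 - 2 a_1 = 0  ->  20 a_5 = -3 a_3 - a_2 + 2 a_1 = -1/2  ->  a_5 = -1/40
  x^4: 30 a_6 + 4 a_4 + a_3 - 2 a_2 = 0  ->  30 a_6 = -4 a_4 - a_3 + 2 a_2 = 1/2  ->  a_6 = 1/60
Truncated series: y(x) = -1 + (1/6) x^3 - (1/6) x^4 - (1/40) x^5 + (1/60) x^6 + O(x^7).

a_0 = -1; a_1 = 0; a_2 = 0; a_3 = 1/6; a_4 = -1/6; a_5 = -1/40; a_6 = 1/60


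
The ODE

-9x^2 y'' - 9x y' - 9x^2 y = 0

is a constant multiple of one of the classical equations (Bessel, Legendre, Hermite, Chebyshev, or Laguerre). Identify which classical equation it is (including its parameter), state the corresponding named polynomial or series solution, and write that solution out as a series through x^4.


All three coefficients share the factor -9; dividing through by -9 gives  x^2 y'' + x y' + x^2 y = 0.
This matches the Bessel equation x^2 y'' + x y' + (x^2 - nu^2) y = 0 with nu^2 = 0, so nu = 0; the solution bounded at x = 0 is J_0(x).
Frobenius at x = 0: indicial roots ±nu; for r = nu the recurrence k(k + 2nu) c_k = -c_{k-2} gives the standard series J_nu(x) = sum_{k>=0} (-1)^k / (k! (k+nu)!) (x/2)^(2k+nu). Evaluate the first 3 terms:
  k = 0: (-1)^0 / (0! * 0! * 2^0) x^0 = 1/(1*1*1) x^0 = (1) x^0
  k = 1: (-1)^1 / (1! * 1! * 2^2) x^2 = -1/(1*1*4) x^2 = (-1/4) x^2
  k = 2: (-1)^2 / (2! * 2! * 2^4) x^4 = 1/(2*2*16) x^4 = (1/64) x^4
Hence J_0(x) = x^4/64 - x^2/4 + 1 + ....

J_0(x); series = x^4/64 - x^2/4 + 1


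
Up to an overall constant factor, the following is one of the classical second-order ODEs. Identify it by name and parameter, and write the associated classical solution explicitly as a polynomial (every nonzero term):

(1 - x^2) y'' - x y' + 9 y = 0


The equation is already in a standard form:  (1 - x^2) y'' - x y' + 9 y = 0.
This matches the Chebyshev equation (1 - x^2) y'' - x y' + n^2 y = 0 (note the -x y' term, not -2x y') with n^2 = 9, so n = 3; the polynomial solution is T_3(x).
With y = sum_k a_k x^k, matching x^k gives (k+2)(k+1) a_{k+2} = (k^2 - n^2) a_k = (k - 3)(k + 3) a_k. The right side vanishes at k = 3, so the series with the parity of 3 terminates at degree 3.
Standard normalization: leading coefficient of T_n is 2^(n-1), so a_3 = 2^2 = 4. Work downward with a_k = (k+1)(k+2) a_{k+2} / ((k - 3)(k + 3)):
  a_1 = (2)(3)(4) / ((1 - 3)(1 + 3)) = 24/(-8) = -3
Hence T_3(x) = 4 x^3 - 3 x.

T_3(x); series = 4 x^3 - 3 x


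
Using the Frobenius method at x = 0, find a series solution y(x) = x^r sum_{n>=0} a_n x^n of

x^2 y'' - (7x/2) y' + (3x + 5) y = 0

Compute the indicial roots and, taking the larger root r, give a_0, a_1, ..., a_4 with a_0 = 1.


Write in Frobenius form y'' + (p(x)/x) y' + (q(x)/x^2) y = 0:
  p(x) = -7/2,  q(x) = 3x + 5.
Indicial equation: r(r-1) + (-7/2) r + (5) = 0 -> roots r_1 = 5/2, r_2 = 2.
Take r = r_1 = 5/2. Let y(x) = x^r sum_{n>=0} a_n x^n with a_0 = 1.
Substitute y = x^r sum a_n x^n and match x^{r+n}. The recurrence is
  D(n) a_n + 3 a_{n-1} = 0,  where D(n) = (r+n)(r+n-1) + (-7/2)(r+n) + (5).
  a_n = -3 / D(n) * a_{n-1}.
Since the indicial polynomial factors as (r - r_1)(r - r_2), D(n) = (r_1 + n - r_1)(r_1 + n - r_2) = n(n + 1/2).
Evaluating step by step (a_0 = 1):
  n = 1: D(1) = 1(1 + 1/2) = 3/2; numerator = -3(1) = -3; a_1 = (-3)/(3/2) = -2
  n = 2: D(2) = 2(2 + 1/2) = 5; numerator = -3(-2) = 6; a_2 = (6)/(5) = 6/5
  n = 3: D(3) = 3(3 + 1/2) = 21/2; numerator = -3(6/5) = -18/5; a_3 = (-18/5)/(21/2) = -12/35
  n = 4: D(4) = 4(4 + 1/2) = 18; numerator = -3(-12/35) = 36/35; a_4 = (36/35)/(18) = 2/35

r = 5/2; a_0 = 1; a_1 = -2; a_2 = 6/5; a_3 = -12/35; a_4 = 2/35


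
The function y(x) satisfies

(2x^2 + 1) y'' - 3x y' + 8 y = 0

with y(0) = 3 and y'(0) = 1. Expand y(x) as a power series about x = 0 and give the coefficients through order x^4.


Ansatz: y(x) = sum_{n>=0} a_n x^n, so y'(x) = sum_{n>=1} n a_n x^(n-1) and y''(x) = sum_{n>=2} n(n-1) a_n x^(n-2).
Substitute into P(x) y'' + Q(x) y' + R(x) y = 0 with P(x) = 2x^2 + 1, Q(x) = -3x, R(x) = 8, and match powers of x.
Initial conditions: a_0 = 3, a_1 = 1.
Setting the coefficient of each power of x to zero and solving order by order (substituting the coefficients already found):
  x^0: 2 a_2 + 8 a_0 = 0  ->  2 a_2 = -8 a_0 = -24  ->  a_2 = -12
  x^1: 6 a_3 + 5 a_1 = 0  ->  6 a_3 = -5 a_1 = -5  ->  a_3 = -5/6
  x^2: 12 a_4 + 6 a_2 = 0  ->  12 a_4 = -6 a_2 = 72  ->  a_4 = 6
Truncated series: y(x) = 3 + x - 12 x^2 - (5/6) x^3 + 6 x^4 + O(x^5).

a_0 = 3; a_1 = 1; a_2 = -12; a_3 = -5/6; a_4 = 6


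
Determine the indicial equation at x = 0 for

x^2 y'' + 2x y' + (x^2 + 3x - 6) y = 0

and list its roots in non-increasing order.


Divide by x^2 to reach normal form y'' + P_1(x) y' + P_2(x) y = 0 with P_1(x) = 2/x and P_2(x) = 1 + 3/x - 6/x^2.
x = 0 is a singular point because the y'-coefficient 2/x has a pole at x = 0 and the y-coefficient 1 + 3/x - 6/x^2 has a pole at x = 0.
It is a regular singular point because x P_1(x) = p(x) = 2 and x^2 P_2(x) = q(x) = x^2 + 3x - 6 are polynomials, hence analytic at x = 0.
p(0) = 2,  q(0) = -6.
Indicial equation: r(r-1) + p(0) r + q(0) = 0, i.e. r^2 + (p(0) - 1) r + q(0) = 0, i.e. r^2 + 1 r - 6 = 0.
Discriminant: (1)^2 - 4(-6) = 25, so r = (-1 ± 5)/2.
Solving: r_1 = 2, r_2 = -3.

indicial: r^2 + 1 r - 6 = 0; roots r_1 = 2, r_2 = -3


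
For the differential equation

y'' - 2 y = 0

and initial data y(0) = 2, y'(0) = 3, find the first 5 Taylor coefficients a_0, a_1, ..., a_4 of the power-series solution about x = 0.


Ansatz: y(x) = sum_{n>=0} a_n x^n, so y'(x) = sum_{n>=1} n a_n x^(n-1) and y''(x) = sum_{n>=2} n(n-1) a_n x^(n-2).
Substitute into P(x) y'' + Q(x) y' + R(x) y = 0 with P(x) = 1, Q(x) = 0, R(x) = -2, and match powers of x.
Initial conditions: a_0 = 2, a_1 = 3.
Setting the coefficient of each power of x to zero and solving order by order (substituting the coefficients already found):
  x^0: 2 a_2 - 2 a_0 = 0  ->  2 a_2 = 2 a_0 = 4  ->  a_2 = 2
  x^1: 6 a_3 - 2 a_1 = 0  ->  6 a_3 = 2 a_1 = 6  ->  a_3 = 1
  x^2: 12 a_4 - 2 a_2 = 0  ->  12 a_4 = 2 a_2 = 4  ->  a_4 = 1/3
Truncated series: y(x) = 2 + 3 x + 2 x^2 + x^3 + (1/3) x^4 + O(x^5).

a_0 = 2; a_1 = 3; a_2 = 2; a_3 = 1; a_4 = 1/3


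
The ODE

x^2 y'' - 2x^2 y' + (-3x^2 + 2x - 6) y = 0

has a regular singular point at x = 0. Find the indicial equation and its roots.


Divide by x^2 to reach normal form y'' + P_1(x) y' + P_2(x) y = 0 with P_1(x) = -2 and P_2(x) = -3 + 2/x - 6/x^2.
x = 0 is a singular point because the y-coefficient -3 + 2/x - 6/x^2 has a pole at x = 0.
It is a regular singular point because x P_1(x) = p(x) = -2x and x^2 P_2(x) = q(x) = -3x^2 + 2x - 6 are polynomials, hence analytic at x = 0.
p(0) = 0,  q(0) = -6.
Indicial equation: r(r-1) + p(0) r + q(0) = 0, i.e. r^2 + (p(0) - 1) r + q(0) = 0, i.e. r^2 - 1 r - 6 = 0.
Discriminant: (-1)^2 - 4(-6) = 25, so r = (1 ± 5)/2.
Solving: r_1 = 3, r_2 = -2.

indicial: r^2 - 1 r - 6 = 0; roots r_1 = 3, r_2 = -2
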